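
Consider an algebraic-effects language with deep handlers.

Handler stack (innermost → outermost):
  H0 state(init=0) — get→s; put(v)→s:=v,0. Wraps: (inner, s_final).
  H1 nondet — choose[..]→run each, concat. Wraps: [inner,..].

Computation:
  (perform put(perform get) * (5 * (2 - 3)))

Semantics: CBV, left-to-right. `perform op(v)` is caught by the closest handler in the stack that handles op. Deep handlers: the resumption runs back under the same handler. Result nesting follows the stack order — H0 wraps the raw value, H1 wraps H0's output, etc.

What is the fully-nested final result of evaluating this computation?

Evaluation trace:
get @ H0 ⇒ 0
put(0) @ H0 ⇒ s:=0
H0 returns (0, 0)
H1 returns [(0, 0)]
= [(0, 0)]

Answer: [(0, 0)]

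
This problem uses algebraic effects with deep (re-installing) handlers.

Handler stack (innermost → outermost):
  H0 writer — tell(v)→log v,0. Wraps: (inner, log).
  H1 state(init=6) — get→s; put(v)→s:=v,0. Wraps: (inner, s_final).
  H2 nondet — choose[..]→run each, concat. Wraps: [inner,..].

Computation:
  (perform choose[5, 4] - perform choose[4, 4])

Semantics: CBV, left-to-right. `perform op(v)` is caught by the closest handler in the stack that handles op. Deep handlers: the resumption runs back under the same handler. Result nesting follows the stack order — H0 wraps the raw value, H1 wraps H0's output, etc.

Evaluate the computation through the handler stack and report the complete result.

Answer: [((1, ()), 6), ((1, ()), 6), ((0, ()), 6), ((0, ()), 6)]

Step-by-step:
choose[5, 4] @ H2
  branch[0] choose=5:
    choose[4, 4] @ H2
      branch[0] choose=4:
        H0 returns (1, ())
        H1 returns ((1, ()), 6)
        H2 returns [((1, ()), 6)]
      branch[1] choose=4:
        H0 returns (1, ())
        H1 returns ((1, ()), 6)
        H2 returns [((1, ()), 6)]
  branch[1] choose=4:
    choose[4, 4] @ H2
      branch[0] choose=4:
        H0 returns (0, ())
        H1 returns ((0, ()), 6)
        H2 returns [((0, ()), 6)]
      branch[1] choose=4:
        H0 returns (0, ())
        H1 returns ((0, ()), 6)
        H2 returns [((0, ()), 6)]
= [((1, ()), 6), ((1, ()), 6), ((0, ()), 6), ((0, ()), 6)]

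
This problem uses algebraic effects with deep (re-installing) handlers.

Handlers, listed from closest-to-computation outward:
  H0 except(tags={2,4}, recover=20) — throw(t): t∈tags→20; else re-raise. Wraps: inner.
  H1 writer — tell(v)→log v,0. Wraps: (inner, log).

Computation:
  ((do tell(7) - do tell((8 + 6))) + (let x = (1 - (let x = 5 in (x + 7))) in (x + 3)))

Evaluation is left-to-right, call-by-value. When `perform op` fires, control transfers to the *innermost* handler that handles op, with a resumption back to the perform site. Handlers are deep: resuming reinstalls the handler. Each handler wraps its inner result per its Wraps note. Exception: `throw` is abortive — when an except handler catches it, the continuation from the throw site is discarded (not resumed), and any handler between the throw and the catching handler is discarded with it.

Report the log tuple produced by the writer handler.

Answer: (7, 14)

Step-by-step:
tell(7) @ H1 ⇒ log+=7
tell(14) @ H1 ⇒ log+=14
H0 returns -8
H1 returns (-8, (7, 14))
= (-8, (7, 14))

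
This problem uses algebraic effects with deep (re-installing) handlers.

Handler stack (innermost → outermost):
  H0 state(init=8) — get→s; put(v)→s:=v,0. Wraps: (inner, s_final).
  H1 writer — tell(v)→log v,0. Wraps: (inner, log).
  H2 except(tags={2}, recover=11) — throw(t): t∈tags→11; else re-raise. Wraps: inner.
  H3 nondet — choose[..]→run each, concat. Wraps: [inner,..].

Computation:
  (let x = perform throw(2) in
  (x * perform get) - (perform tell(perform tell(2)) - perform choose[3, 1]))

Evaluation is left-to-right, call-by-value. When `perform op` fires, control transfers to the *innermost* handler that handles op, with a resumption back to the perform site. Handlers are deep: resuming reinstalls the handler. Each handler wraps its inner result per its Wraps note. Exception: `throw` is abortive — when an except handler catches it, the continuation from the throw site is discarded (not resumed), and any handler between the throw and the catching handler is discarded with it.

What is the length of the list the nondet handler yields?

Step-by-step:
throw(2) @ H2 caught ⇒ 11
H3 returns [11]
= [11]

Answer: 1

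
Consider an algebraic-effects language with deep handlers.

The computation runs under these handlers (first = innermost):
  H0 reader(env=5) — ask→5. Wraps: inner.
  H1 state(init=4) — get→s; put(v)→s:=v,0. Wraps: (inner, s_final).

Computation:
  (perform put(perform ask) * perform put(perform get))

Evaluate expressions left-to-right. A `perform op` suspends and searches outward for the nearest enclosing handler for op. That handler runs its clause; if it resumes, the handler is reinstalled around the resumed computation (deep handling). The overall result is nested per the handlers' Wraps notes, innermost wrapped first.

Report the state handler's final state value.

Step-by-step:
ask @ H0 ⇒ 5
put(5) @ H1 ⇒ s:=5
get @ H1 ⇒ 5
put(5) @ H1 ⇒ s:=5
H0 returns 0
H1 returns (0, 5)
= (0, 5)

Answer: 5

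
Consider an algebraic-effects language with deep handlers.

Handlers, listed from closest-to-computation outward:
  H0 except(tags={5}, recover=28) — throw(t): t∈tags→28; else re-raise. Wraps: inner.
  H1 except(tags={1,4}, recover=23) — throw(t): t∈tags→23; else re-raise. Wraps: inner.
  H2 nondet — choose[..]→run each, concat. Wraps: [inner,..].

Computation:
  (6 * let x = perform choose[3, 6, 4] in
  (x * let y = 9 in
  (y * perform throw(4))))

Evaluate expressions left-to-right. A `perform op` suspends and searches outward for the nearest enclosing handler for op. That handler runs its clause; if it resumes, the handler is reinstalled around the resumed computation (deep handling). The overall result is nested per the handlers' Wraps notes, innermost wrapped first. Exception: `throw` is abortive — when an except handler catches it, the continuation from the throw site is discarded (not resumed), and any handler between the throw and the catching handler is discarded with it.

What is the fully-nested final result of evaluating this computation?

Step-by-step:
choose[3, 6, 4] @ H2
  branch[0] choose=3:
    throw(4) @ H0 re-raised
    throw(4) @ H1 caught ⇒ 23
    H2 returns [23]
  branch[1] choose=6:
    throw(4) @ H0 re-raised
    throw(4) @ H1 caught ⇒ 23
    H2 returns [23]
  branch[2] choose=4:
    throw(4) @ H0 re-raised
    throw(4) @ H1 caught ⇒ 23
    H2 returns [23]
= [23, 23, 23]

Answer: [23, 23, 23]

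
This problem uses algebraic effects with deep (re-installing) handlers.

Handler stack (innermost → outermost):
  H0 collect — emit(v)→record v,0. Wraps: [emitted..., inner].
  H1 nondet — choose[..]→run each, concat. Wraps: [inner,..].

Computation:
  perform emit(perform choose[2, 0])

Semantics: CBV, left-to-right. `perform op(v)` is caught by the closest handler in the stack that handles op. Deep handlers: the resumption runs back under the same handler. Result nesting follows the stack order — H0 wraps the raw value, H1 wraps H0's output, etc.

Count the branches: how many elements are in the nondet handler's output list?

Answer: 2

Step-by-step:
choose[2, 0] @ H1
  branch[0] choose=2:
    emit(2) @ H0 ⇒ out+=2
    H0 returns [2, 0]
    H1 returns [[2, 0]]
  branch[1] choose=0:
    emit(0) @ H0 ⇒ out+=0
    H0 returns [0, 0]
    H1 returns [[0, 0]]
= [[2, 0], [0, 0]]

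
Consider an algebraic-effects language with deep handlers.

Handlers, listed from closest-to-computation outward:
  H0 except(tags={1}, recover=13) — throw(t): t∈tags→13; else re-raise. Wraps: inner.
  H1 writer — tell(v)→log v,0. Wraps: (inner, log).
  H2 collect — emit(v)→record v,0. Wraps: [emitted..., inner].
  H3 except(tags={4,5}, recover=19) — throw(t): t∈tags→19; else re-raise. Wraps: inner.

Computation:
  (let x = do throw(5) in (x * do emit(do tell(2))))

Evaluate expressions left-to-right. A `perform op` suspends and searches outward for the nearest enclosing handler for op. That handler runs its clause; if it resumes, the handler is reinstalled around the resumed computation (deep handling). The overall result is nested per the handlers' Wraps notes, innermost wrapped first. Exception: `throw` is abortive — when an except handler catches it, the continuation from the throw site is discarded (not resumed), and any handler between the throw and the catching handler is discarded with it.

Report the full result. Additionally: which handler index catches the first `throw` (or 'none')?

Step-by-step:
throw(5) @ H0 re-raised
throw(5) @ H3 caught ⇒ 19
= 19

Answer: 19 ; first throw caught by: H3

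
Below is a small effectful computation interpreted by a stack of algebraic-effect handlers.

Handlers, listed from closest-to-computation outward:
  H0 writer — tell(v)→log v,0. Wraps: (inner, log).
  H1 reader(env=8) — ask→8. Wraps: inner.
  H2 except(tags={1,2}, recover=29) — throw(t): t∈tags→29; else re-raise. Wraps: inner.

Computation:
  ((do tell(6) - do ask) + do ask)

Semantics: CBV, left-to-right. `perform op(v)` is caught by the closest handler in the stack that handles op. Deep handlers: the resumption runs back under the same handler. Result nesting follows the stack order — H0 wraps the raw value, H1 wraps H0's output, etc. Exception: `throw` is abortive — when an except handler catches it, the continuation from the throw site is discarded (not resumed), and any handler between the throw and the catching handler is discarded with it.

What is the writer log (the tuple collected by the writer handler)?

Evaluation trace:
tell(6) @ H0 ⇒ log+=6
ask @ H1 ⇒ 8
ask @ H1 ⇒ 8
H0 returns (0, (6))
H1 returns (0, (6))
H2 returns (0, (6))
= (0, (6))

Answer: (6)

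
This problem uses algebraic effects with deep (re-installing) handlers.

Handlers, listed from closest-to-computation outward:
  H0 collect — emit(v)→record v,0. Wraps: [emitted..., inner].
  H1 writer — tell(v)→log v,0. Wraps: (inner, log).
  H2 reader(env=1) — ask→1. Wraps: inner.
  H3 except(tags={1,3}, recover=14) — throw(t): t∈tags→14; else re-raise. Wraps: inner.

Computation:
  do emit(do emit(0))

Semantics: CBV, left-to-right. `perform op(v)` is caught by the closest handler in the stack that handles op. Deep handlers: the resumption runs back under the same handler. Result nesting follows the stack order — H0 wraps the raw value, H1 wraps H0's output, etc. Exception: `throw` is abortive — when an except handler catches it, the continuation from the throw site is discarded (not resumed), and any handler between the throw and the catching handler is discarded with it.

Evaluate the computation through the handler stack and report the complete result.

Answer: ([0, 0, 0], ())

Evaluation trace:
emit(0) @ H0 ⇒ out+=0
emit(0) @ H0 ⇒ out+=0
H0 returns [0, 0, 0]
H1 returns ([0, 0, 0], ())
H2 returns ([0, 0, 0], ())
H3 returns ([0, 0, 0], ())
= ([0, 0, 0], ())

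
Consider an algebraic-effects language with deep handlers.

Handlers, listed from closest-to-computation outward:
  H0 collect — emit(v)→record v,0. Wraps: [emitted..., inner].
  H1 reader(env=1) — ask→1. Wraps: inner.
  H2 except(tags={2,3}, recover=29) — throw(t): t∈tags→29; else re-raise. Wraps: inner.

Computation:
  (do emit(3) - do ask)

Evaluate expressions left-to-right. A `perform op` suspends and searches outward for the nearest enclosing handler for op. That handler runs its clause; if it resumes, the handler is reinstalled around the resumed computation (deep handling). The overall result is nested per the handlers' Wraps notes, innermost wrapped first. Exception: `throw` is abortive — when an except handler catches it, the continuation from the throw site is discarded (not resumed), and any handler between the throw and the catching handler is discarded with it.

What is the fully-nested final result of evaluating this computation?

Answer: [3, -1]

Evaluation trace:
emit(3) @ H0 ⇒ out+=3
ask @ H1 ⇒ 1
H0 returns [3, -1]
H1 returns [3, -1]
H2 returns [3, -1]
= [3, -1]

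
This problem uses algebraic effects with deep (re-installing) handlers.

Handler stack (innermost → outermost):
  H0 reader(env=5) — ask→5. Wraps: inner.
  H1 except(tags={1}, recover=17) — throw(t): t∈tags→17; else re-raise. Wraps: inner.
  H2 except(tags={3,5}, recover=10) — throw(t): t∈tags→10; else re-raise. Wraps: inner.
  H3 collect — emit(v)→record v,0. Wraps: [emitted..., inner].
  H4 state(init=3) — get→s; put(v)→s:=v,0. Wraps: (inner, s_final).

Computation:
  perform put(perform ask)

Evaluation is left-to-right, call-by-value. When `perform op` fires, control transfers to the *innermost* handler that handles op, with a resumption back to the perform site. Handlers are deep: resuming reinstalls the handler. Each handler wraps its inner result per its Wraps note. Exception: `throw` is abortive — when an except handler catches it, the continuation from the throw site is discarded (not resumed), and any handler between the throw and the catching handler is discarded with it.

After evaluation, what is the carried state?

Step-by-step:
ask @ H0 ⇒ 5
put(5) @ H4 ⇒ s:=5
H0 returns 0
H1 returns 0
H2 returns 0
H3 returns [0]
H4 returns ([0], 5)
= ([0], 5)

Answer: 5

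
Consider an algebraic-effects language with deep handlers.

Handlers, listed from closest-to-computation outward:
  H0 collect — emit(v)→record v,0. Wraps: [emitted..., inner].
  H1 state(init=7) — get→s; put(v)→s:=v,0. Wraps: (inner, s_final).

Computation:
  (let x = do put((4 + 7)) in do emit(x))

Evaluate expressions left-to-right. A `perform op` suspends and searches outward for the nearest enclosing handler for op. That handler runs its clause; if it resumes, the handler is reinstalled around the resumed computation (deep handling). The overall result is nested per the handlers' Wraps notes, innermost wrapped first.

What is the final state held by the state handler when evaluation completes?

Answer: 11

Working:
put(11) @ H1 ⇒ s:=11
emit(0) @ H0 ⇒ out+=0
H0 returns [0, 0]
H1 returns ([0, 0], 11)
= ([0, 0], 11)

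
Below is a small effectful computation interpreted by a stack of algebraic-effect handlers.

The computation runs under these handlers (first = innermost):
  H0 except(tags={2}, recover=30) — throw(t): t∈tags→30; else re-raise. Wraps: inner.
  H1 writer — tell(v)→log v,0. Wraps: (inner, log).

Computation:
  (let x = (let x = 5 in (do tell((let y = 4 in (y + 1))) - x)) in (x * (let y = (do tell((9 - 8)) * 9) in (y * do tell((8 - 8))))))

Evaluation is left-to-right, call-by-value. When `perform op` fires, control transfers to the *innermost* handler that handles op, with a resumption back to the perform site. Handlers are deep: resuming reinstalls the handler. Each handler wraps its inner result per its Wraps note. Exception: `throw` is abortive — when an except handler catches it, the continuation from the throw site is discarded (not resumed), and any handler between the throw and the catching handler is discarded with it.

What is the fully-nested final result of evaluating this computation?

Answer: (0, (5, 1, 0))

Evaluation trace:
tell(5) @ H1 ⇒ log+=5
tell(1) @ H1 ⇒ log+=1
tell(0) @ H1 ⇒ log+=0
H0 returns 0
H1 returns (0, (5, 1, 0))
= (0, (5, 1, 0))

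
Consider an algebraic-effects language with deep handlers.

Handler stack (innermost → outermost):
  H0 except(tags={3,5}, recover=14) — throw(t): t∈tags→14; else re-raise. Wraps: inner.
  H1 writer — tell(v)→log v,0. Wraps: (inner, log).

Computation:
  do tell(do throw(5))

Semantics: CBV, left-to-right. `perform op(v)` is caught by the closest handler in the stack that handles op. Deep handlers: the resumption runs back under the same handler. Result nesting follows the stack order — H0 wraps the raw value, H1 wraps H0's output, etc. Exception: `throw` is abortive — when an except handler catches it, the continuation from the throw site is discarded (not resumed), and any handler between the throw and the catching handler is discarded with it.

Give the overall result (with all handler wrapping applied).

Answer: (14, ())

Working:
throw(5) @ H0 caught ⇒ 14
H1 returns (14, ())
= (14, ())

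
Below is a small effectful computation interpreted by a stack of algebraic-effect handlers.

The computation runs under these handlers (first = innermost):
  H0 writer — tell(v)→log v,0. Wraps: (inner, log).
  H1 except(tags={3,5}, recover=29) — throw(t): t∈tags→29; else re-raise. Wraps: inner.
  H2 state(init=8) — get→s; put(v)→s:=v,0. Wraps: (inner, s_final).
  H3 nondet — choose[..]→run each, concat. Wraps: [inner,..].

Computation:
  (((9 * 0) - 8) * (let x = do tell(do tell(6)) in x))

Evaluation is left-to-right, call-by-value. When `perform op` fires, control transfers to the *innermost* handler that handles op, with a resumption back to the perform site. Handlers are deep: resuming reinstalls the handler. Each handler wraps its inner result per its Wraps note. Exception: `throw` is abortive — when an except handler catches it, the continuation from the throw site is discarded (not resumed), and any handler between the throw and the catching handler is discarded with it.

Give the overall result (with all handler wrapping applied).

Answer: [((0, (6, 0)), 8)]

Evaluation trace:
tell(6) @ H0 ⇒ log+=6
tell(0) @ H0 ⇒ log+=0
H0 returns (0, (6, 0))
H1 returns (0, (6, 0))
H2 returns ((0, (6, 0)), 8)
H3 returns [((0, (6, 0)), 8)]
= [((0, (6, 0)), 8)]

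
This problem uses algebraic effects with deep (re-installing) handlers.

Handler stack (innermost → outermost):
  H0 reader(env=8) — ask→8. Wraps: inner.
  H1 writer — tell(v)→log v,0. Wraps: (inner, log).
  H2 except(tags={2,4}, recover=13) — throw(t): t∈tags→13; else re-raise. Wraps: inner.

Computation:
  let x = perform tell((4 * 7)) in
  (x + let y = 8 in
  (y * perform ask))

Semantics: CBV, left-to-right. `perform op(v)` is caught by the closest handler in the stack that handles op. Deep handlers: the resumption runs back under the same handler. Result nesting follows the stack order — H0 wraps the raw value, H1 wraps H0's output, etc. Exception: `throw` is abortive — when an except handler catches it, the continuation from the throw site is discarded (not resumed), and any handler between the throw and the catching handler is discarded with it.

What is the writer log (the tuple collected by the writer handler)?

Evaluation trace:
tell(28) @ H1 ⇒ log+=28
ask @ H0 ⇒ 8
H0 returns 64
H1 returns (64, (28))
H2 returns (64, (28))
= (64, (28))

Answer: (28)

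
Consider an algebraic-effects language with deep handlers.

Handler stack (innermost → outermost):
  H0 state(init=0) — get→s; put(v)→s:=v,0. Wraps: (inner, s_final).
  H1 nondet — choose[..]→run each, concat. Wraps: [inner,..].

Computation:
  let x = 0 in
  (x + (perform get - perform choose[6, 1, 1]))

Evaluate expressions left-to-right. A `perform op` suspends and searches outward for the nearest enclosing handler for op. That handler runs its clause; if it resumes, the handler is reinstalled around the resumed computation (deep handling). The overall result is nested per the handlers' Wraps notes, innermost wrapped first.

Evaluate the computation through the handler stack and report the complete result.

Answer: [(-6, 0), (-1, 0), (-1, 0)]

Working:
get @ H0 ⇒ 0
choose[6, 1, 1] @ H1
  branch[0] choose=6:
    H0 returns (-6, 0)
    H1 returns [(-6, 0)]
  branch[1] choose=1:
    H0 returns (-1, 0)
    H1 returns [(-1, 0)]
  branch[2] choose=1:
    H0 returns (-1, 0)
    H1 returns [(-1, 0)]
= [(-6, 0), (-1, 0), (-1, 0)]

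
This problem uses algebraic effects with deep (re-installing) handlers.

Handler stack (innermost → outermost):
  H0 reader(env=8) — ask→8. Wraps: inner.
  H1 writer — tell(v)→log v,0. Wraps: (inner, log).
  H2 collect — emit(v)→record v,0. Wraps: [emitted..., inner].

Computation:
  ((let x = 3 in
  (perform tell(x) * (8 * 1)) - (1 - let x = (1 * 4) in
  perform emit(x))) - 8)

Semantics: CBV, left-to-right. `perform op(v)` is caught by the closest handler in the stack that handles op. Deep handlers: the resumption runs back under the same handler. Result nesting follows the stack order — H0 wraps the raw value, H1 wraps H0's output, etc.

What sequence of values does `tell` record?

Answer: (3)

Working:
tell(3) @ H1 ⇒ log+=3
emit(4) @ H2 ⇒ out+=4
H0 returns -9
H1 returns (-9, (3))
H2 returns [4, (-9, (3))]
= [4, (-9, (3))]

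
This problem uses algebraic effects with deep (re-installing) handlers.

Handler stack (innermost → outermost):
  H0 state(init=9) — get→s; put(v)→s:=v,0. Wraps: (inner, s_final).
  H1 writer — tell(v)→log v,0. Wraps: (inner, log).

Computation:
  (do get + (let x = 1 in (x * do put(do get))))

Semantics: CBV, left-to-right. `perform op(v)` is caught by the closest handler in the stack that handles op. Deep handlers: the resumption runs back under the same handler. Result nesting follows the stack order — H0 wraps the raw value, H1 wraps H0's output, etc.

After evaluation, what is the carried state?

Working:
get @ H0 ⇒ 9
get @ H0 ⇒ 9
put(9) @ H0 ⇒ s:=9
H0 returns (9, 9)
H1 returns ((9, 9), ())
= ((9, 9), ())

Answer: 9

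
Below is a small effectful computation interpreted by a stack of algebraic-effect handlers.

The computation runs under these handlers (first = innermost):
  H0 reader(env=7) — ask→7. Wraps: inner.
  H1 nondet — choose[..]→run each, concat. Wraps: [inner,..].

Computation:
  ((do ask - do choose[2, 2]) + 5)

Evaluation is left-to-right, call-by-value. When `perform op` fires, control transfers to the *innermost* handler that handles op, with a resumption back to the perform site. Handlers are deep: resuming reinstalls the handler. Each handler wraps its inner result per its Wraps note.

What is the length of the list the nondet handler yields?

Working:
ask @ H0 ⇒ 7
choose[2, 2] @ H1
  branch[0] choose=2:
    H0 returns 10
    H1 returns [10]
  branch[1] choose=2:
    H0 returns 10
    H1 returns [10]
= [10, 10]

Answer: 2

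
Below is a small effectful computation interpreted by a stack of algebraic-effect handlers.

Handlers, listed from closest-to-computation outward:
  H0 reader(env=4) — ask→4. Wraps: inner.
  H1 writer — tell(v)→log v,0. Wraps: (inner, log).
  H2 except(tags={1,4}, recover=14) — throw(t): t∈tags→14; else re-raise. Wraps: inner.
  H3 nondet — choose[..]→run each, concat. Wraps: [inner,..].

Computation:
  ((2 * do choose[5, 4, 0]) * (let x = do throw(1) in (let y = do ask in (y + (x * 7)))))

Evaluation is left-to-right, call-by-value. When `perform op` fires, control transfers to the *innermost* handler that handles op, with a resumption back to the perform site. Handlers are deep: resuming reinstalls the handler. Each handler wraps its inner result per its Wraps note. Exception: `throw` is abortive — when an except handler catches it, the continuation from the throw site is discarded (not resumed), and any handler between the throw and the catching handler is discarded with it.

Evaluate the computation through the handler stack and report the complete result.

Evaluation trace:
choose[5, 4, 0] @ H3
  branch[0] choose=5:
    throw(1) @ H2 caught ⇒ 14
    H3 returns [14]
  branch[1] choose=4:
    throw(1) @ H2 caught ⇒ 14
    H3 returns [14]
  branch[2] choose=0:
    throw(1) @ H2 caught ⇒ 14
    H3 returns [14]
= [14, 14, 14]

Answer: [14, 14, 14]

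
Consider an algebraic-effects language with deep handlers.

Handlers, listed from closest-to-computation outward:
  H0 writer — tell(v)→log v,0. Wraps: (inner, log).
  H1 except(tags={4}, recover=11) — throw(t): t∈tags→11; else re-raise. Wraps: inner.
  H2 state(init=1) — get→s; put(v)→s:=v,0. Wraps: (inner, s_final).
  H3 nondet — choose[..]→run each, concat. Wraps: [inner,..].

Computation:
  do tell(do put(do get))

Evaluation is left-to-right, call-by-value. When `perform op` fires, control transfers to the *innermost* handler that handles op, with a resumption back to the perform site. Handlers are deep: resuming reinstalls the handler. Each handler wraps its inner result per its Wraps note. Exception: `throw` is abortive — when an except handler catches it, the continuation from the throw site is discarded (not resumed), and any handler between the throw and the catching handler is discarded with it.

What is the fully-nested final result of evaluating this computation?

Answer: [((0, (0)), 1)]

Step-by-step:
get @ H2 ⇒ 1
put(1) @ H2 ⇒ s:=1
tell(0) @ H0 ⇒ log+=0
H0 returns (0, (0))
H1 returns (0, (0))
H2 returns ((0, (0)), 1)
H3 returns [((0, (0)), 1)]
= [((0, (0)), 1)]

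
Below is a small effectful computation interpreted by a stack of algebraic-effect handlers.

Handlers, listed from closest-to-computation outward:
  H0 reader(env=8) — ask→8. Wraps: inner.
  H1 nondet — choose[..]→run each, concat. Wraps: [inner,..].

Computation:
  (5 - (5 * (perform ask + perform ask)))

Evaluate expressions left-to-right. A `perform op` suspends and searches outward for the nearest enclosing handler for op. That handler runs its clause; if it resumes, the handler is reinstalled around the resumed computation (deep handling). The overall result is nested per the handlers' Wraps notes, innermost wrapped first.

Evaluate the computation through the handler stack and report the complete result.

Answer: [-75]

Working:
ask @ H0 ⇒ 8
ask @ H0 ⇒ 8
H0 returns -75
H1 returns [-75]
= [-75]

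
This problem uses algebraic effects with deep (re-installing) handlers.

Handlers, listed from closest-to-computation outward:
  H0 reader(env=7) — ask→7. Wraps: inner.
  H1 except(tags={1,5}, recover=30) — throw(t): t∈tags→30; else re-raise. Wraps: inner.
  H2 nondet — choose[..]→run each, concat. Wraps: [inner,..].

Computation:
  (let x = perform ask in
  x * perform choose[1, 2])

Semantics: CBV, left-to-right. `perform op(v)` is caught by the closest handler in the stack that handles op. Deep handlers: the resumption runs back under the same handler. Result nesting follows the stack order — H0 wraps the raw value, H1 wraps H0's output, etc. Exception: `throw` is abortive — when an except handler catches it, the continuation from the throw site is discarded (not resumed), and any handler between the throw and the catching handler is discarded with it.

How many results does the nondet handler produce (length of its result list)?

Evaluation trace:
ask @ H0 ⇒ 7
choose[1, 2] @ H2
  branch[0] choose=1:
    H0 returns 7
    H1 returns 7
    H2 returns [7]
  branch[1] choose=2:
    H0 returns 14
    H1 returns 14
    H2 returns [14]
= [7, 14]

Answer: 2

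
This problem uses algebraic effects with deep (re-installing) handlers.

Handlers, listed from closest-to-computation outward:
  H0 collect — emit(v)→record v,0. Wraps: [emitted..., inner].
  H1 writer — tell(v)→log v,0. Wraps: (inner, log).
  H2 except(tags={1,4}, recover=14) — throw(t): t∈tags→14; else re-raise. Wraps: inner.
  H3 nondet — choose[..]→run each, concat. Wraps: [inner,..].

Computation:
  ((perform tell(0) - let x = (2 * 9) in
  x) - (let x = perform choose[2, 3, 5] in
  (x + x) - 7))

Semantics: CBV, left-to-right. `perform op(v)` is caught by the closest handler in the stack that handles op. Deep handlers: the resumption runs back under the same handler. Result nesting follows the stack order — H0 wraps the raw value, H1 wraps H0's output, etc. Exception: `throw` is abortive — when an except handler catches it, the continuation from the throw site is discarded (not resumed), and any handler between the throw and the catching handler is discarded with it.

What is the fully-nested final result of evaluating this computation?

Step-by-step:
tell(0) @ H1 ⇒ log+=0
choose[2, 3, 5] @ H3
  branch[0] choose=2:
    H0 returns [-15]
    H1 returns ([-15], (0))
    H2 returns ([-15], (0))
    H3 returns [([-15], (0))]
  branch[1] choose=3:
    H0 returns [-17]
    H1 returns ([-17], (0))
    H2 returns ([-17], (0))
    H3 returns [([-17], (0))]
  branch[2] choose=5:
    H0 returns [-21]
    H1 returns ([-21], (0))
    H2 returns ([-21], (0))
    H3 returns [([-21], (0))]
= [([-15], (0)), ([-17], (0)), ([-21], (0))]

Answer: [([-15], (0)), ([-17], (0)), ([-21], (0))]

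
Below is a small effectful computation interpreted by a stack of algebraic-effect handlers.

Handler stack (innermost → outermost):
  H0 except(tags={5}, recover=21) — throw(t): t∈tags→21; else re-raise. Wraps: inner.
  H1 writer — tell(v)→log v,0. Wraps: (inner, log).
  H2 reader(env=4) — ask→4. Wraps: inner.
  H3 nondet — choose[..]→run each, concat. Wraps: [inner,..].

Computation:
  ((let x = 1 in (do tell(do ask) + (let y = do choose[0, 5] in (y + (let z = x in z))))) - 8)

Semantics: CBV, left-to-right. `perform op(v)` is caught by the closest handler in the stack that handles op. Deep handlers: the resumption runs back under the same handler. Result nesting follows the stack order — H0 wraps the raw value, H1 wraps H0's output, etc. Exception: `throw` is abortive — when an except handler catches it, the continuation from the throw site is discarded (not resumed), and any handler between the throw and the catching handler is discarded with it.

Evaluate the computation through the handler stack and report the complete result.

Answer: [(-7, (4)), (-2, (4))]

Step-by-step:
ask @ H2 ⇒ 4
tell(4) @ H1 ⇒ log+=4
choose[0, 5] @ H3
  branch[0] choose=0:
    H0 returns -7
    H1 returns (-7, (4))
    H2 returns (-7, (4))
    H3 returns [(-7, (4))]
  branch[1] choose=5:
    H0 returns -2
    H1 returns (-2, (4))
    H2 returns (-2, (4))
    H3 returns [(-2, (4))]
= [(-7, (4)), (-2, (4))]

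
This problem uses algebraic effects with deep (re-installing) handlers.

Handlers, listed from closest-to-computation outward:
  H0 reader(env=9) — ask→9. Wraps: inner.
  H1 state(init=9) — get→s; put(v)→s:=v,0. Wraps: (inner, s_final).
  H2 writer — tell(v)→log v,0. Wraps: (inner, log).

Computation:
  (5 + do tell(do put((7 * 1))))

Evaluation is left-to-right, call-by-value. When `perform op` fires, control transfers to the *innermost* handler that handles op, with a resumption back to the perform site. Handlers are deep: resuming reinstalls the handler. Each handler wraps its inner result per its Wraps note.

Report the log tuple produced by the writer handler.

Step-by-step:
put(7) @ H1 ⇒ s:=7
tell(0) @ H2 ⇒ log+=0
H0 returns 5
H1 returns (5, 7)
H2 returns ((5, 7), (0))
= ((5, 7), (0))

Answer: (0)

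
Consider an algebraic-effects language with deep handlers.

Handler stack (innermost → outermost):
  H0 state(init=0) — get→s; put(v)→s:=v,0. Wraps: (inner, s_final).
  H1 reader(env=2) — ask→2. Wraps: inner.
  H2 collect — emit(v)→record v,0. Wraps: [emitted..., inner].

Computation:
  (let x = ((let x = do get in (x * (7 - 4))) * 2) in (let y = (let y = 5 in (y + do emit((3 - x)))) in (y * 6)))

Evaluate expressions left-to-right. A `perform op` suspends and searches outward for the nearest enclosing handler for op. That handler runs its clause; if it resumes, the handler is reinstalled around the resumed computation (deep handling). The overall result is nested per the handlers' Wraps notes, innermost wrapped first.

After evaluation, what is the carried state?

Step-by-step:
get @ H0 ⇒ 0
emit(3) @ H2 ⇒ out+=3
H0 returns (30, 0)
H1 returns (30, 0)
H2 returns [3, (30, 0)]
= [3, (30, 0)]

Answer: 0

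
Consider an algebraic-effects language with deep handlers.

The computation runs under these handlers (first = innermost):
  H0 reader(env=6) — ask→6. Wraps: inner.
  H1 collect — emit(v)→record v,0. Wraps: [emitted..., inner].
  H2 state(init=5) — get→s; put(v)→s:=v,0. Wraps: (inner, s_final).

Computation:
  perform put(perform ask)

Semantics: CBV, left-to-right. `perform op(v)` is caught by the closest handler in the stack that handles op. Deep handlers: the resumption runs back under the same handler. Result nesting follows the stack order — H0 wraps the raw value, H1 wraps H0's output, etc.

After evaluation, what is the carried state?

Working:
ask @ H0 ⇒ 6
put(6) @ H2 ⇒ s:=6
H0 returns 0
H1 returns [0]
H2 returns ([0], 6)
= ([0], 6)

Answer: 6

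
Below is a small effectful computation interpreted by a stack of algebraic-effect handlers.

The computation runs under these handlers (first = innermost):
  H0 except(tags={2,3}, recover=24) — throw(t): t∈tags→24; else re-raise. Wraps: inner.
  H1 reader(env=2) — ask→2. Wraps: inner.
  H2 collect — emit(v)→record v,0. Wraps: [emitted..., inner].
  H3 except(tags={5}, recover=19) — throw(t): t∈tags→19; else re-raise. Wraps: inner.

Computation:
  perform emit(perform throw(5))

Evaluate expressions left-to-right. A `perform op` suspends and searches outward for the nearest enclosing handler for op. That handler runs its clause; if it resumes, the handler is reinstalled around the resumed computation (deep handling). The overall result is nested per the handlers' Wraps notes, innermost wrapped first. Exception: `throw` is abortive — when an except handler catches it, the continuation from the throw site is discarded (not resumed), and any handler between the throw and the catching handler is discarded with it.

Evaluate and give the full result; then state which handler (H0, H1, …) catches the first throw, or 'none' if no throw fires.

Answer: 19 ; first throw caught by: H3

Step-by-step:
throw(5) @ H0 re-raised
throw(5) @ H3 caught ⇒ 19
= 19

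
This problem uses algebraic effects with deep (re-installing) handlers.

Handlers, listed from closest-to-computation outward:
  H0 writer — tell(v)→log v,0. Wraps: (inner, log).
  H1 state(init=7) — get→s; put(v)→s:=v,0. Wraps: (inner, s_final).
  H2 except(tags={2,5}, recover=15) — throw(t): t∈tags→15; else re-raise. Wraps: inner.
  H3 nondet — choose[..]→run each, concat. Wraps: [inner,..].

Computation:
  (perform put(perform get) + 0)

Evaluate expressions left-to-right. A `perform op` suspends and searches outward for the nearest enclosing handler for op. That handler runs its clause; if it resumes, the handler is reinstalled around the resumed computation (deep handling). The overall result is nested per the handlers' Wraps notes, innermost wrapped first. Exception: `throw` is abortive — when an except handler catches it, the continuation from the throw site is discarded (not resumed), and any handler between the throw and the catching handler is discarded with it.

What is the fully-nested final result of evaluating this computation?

Answer: [((0, ()), 7)]

Step-by-step:
get @ H1 ⇒ 7
put(7) @ H1 ⇒ s:=7
H0 returns (0, ())
H1 returns ((0, ()), 7)
H2 returns ((0, ()), 7)
H3 returns [((0, ()), 7)]
= [((0, ()), 7)]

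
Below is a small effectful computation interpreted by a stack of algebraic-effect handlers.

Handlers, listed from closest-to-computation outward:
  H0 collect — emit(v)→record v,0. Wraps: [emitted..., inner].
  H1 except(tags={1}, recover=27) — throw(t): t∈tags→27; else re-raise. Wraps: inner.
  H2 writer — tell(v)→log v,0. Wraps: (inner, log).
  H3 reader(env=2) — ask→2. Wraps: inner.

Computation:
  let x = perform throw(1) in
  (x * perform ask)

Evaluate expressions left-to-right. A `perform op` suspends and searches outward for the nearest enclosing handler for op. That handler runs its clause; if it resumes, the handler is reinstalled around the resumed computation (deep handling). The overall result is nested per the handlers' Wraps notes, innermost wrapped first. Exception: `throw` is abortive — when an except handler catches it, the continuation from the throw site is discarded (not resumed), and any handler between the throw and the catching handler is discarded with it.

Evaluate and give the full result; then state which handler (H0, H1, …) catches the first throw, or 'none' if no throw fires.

Answer: (27, ()) ; first throw caught by: H1

Evaluation trace:
throw(1) @ H1 caught ⇒ 27
H2 returns (27, ())
H3 returns (27, ())
= (27, ())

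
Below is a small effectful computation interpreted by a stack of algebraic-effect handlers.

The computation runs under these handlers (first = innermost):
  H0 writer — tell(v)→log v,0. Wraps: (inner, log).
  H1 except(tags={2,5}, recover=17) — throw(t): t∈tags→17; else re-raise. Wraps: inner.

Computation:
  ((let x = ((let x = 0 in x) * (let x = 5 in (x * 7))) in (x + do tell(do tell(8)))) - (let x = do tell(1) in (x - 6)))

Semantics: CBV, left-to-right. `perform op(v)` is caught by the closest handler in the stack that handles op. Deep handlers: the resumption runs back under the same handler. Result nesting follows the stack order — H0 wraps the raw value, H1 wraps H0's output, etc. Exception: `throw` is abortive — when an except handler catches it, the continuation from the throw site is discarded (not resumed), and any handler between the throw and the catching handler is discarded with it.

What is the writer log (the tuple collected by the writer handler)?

Answer: (8, 0, 1)

Step-by-step:
tell(8) @ H0 ⇒ log+=8
tell(0) @ H0 ⇒ log+=0
tell(1) @ H0 ⇒ log+=1
H0 returns (6, (8, 0, 1))
H1 returns (6, (8, 0, 1))
= (6, (8, 0, 1))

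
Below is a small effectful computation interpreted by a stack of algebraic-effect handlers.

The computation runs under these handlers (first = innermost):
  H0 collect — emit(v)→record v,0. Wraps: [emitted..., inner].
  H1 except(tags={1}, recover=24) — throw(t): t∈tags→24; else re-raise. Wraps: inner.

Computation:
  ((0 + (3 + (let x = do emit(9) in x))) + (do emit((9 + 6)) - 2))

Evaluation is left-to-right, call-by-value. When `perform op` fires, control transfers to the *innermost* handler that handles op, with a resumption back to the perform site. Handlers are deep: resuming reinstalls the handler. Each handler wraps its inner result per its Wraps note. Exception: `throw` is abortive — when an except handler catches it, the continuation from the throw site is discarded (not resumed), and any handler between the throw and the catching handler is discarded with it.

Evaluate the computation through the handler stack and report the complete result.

Answer: [9, 15, 1]

Evaluation trace:
emit(9) @ H0 ⇒ out+=9
emit(15) @ H0 ⇒ out+=15
H0 returns [9, 15, 1]
H1 returns [9, 15, 1]
= [9, 15, 1]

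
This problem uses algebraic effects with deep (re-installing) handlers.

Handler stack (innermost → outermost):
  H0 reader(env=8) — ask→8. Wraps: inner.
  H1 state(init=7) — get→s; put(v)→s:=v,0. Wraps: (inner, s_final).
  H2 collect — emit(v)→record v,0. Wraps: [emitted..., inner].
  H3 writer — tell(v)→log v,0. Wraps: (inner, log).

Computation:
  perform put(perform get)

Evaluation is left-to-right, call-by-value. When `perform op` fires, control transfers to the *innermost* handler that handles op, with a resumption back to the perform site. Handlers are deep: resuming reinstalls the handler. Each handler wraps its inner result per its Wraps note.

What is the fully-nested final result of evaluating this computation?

Evaluation trace:
get @ H1 ⇒ 7
put(7) @ H1 ⇒ s:=7
H0 returns 0
H1 returns (0, 7)
H2 returns [(0, 7)]
H3 returns ([(0, 7)], ())
= ([(0, 7)], ())

Answer: ([(0, 7)], ())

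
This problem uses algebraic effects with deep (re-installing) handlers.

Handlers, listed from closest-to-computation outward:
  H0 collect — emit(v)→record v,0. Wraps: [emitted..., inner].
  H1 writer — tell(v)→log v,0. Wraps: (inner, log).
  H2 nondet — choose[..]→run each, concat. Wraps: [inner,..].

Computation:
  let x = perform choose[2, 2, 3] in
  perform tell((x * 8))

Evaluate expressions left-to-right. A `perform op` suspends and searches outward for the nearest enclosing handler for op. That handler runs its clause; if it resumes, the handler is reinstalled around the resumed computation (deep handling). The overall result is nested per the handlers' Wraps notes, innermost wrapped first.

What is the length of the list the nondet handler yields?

Step-by-step:
choose[2, 2, 3] @ H2
  branch[0] choose=2:
    tell(16) @ H1 ⇒ log+=16
    H0 returns [0]
    H1 returns ([0], (16))
    H2 returns [([0], (16))]
  branch[1] choose=2:
    tell(16) @ H1 ⇒ log+=16
    H0 returns [0]
    H1 returns ([0], (16))
    H2 returns [([0], (16))]
  branch[2] choose=3:
    tell(24) @ H1 ⇒ log+=24
    H0 returns [0]
    H1 returns ([0], (24))
    H2 returns [([0], (24))]
= [([0], (16)), ([0], (16)), ([0], (24))]

Answer: 3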